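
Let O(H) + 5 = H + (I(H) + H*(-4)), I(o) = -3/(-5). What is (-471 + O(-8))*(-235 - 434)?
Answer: 1509933/5 ≈ 3.0199e+5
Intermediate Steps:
I(o) = ⅗ (I(o) = -3*(-⅕) = ⅗)
O(H) = -22/5 - 3*H (O(H) = -5 + (H + (⅗ + H*(-4))) = -5 + (H + (⅗ - 4*H)) = -5 + (⅗ - 3*H) = -22/5 - 3*H)
(-471 + O(-8))*(-235 - 434) = (-471 + (-22/5 - 3*(-8)))*(-235 - 434) = (-471 + (-22/5 + 24))*(-669) = (-471 + 98/5)*(-669) = -2257/5*(-669) = 1509933/5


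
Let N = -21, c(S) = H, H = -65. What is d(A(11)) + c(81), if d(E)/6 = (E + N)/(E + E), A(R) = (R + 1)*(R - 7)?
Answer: -1013/16 ≈ -63.313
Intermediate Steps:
c(S) = -65
A(R) = (1 + R)*(-7 + R)
d(E) = 3*(-21 + E)/E (d(E) = 6*((E - 21)/(E + E)) = 6*((-21 + E)/((2*E))) = 6*((-21 + E)*(1/(2*E))) = 6*((-21 + E)/(2*E)) = 3*(-21 + E)/E)
d(A(11)) + c(81) = (3 - 63/(-7 + 11**2 - 6*11)) - 65 = (3 - 63/(-7 + 121 - 66)) - 65 = (3 - 63/48) - 65 = (3 - 63*1/48) - 65 = (3 - 21/16) - 65 = 27/16 - 65 = -1013/16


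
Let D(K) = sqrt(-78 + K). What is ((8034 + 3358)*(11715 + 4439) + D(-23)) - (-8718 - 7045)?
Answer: 184042131 + I*sqrt(101) ≈ 1.8404e+8 + 10.05*I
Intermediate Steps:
((8034 + 3358)*(11715 + 4439) + D(-23)) - (-8718 - 7045) = ((8034 + 3358)*(11715 + 4439) + sqrt(-78 - 23)) - (-8718 - 7045) = (11392*16154 + sqrt(-101)) - 1*(-15763) = (184026368 + I*sqrt(101)) + 15763 = 184042131 + I*sqrt(101)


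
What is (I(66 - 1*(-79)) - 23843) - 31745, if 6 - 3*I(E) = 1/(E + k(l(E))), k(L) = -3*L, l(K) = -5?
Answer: -26681281/480 ≈ -55586.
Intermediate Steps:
I(E) = 2 - 1/(3*(15 + E)) (I(E) = 2 - 1/(3*(E - 3*(-5))) = 2 - 1/(3*(E + 15)) = 2 - 1/(3*(15 + E)))
(I(66 - 1*(-79)) - 23843) - 31745 = ((89 + 6*(66 - 1*(-79)))/(3*(15 + (66 - 1*(-79)))) - 23843) - 31745 = ((89 + 6*(66 + 79))/(3*(15 + (66 + 79))) - 23843) - 31745 = ((89 + 6*145)/(3*(15 + 145)) - 23843) - 31745 = ((⅓)*(89 + 870)/160 - 23843) - 31745 = ((⅓)*(1/160)*959 - 23843) - 31745 = (959/480 - 23843) - 31745 = -11443681/480 - 31745 = -26681281/480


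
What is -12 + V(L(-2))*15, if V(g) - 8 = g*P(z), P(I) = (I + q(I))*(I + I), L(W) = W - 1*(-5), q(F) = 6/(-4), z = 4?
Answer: 1008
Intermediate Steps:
q(F) = -3/2 (q(F) = 6*(-1/4) = -3/2)
L(W) = 5 + W (L(W) = W + 5 = 5 + W)
P(I) = 2*I*(-3/2 + I) (P(I) = (I - 3/2)*(I + I) = (-3/2 + I)*(2*I) = 2*I*(-3/2 + I))
V(g) = 8 + 20*g (V(g) = 8 + g*(4*(-3 + 2*4)) = 8 + g*(4*(-3 + 8)) = 8 + g*(4*5) = 8 + g*20 = 8 + 20*g)
-12 + V(L(-2))*15 = -12 + (8 + 20*(5 - 2))*15 = -12 + (8 + 20*3)*15 = -12 + (8 + 60)*15 = -12 + 68*15 = -12 + 1020 = 1008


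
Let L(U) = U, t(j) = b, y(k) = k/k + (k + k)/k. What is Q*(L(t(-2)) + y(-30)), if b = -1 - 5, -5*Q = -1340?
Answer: -804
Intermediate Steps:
Q = 268 (Q = -⅕*(-1340) = 268)
y(k) = 3 (y(k) = 1 + (2*k)/k = 1 + 2 = 3)
b = -6
t(j) = -6
Q*(L(t(-2)) + y(-30)) = 268*(-6 + 3) = 268*(-3) = -804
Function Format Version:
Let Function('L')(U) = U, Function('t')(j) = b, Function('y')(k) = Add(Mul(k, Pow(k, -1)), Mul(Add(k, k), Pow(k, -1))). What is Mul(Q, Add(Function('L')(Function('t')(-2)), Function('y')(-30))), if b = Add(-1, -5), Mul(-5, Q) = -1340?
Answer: -804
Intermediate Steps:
Q = 268 (Q = Mul(Rational(-1, 5), -1340) = 268)
Function('y')(k) = 3 (Function('y')(k) = Add(1, Mul(Mul(2, k), Pow(k, -1))) = Add(1, 2) = 3)
b = -6
Function('t')(j) = -6
Mul(Q, Add(Function('L')(Function('t')(-2)), Function('y')(-30))) = Mul(268, Add(-6, 3)) = Mul(268, -3) = -804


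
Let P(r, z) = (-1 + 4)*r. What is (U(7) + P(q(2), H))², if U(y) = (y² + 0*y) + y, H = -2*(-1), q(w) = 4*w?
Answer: 6400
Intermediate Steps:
H = 2
U(y) = y + y² (U(y) = (y² + 0) + y = y² + y = y + y²)
P(r, z) = 3*r
(U(7) + P(q(2), H))² = (7*(1 + 7) + 3*(4*2))² = (7*8 + 3*8)² = (56 + 24)² = 80² = 6400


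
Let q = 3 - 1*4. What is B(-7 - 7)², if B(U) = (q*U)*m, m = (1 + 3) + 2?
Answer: 7056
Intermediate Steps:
q = -1 (q = 3 - 4 = -1)
m = 6 (m = 4 + 2 = 6)
B(U) = -6*U (B(U) = -U*6 = -6*U)
B(-7 - 7)² = (-6*(-7 - 7))² = (-6*(-14))² = 84² = 7056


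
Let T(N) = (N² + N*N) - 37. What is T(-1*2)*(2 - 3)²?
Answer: -29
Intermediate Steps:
T(N) = -37 + 2*N² (T(N) = (N² + N²) - 37 = 2*N² - 37 = -37 + 2*N²)
T(-1*2)*(2 - 3)² = (-37 + 2*(-1*2)²)*(2 - 3)² = (-37 + 2*(-2)²)*(-1)² = (-37 + 2*4)*1 = (-37 + 8)*1 = -29*1 = -29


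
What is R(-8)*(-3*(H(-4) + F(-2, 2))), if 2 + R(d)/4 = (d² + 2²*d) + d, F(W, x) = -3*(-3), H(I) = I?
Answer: -1320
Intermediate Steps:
F(W, x) = 9
R(d) = -8 + 4*d² + 20*d (R(d) = -8 + 4*((d² + 2²*d) + d) = -8 + 4*((d² + 4*d) + d) = -8 + 4*(d² + 5*d) = -8 + (4*d² + 20*d) = -8 + 4*d² + 20*d)
R(-8)*(-3*(H(-4) + F(-2, 2))) = (-8 + 4*(-8)² + 20*(-8))*(-3*(-4 + 9)) = (-8 + 4*64 - 160)*(-3*5) = (-8 + 256 - 160)*(-15) = 88*(-15) = -1320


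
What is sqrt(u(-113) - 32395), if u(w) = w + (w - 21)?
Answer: I*sqrt(32642) ≈ 180.67*I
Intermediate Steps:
u(w) = -21 + 2*w (u(w) = w + (-21 + w) = -21 + 2*w)
sqrt(u(-113) - 32395) = sqrt((-21 + 2*(-113)) - 32395) = sqrt((-21 - 226) - 32395) = sqrt(-247 - 32395) = sqrt(-32642) = I*sqrt(32642)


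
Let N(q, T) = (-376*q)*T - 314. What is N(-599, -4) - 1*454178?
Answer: -1355388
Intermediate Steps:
N(q, T) = -314 - 376*T*q (N(q, T) = -376*T*q - 314 = -314 - 376*T*q)
N(-599, -4) - 1*454178 = (-314 - 376*(-4)*(-599)) - 1*454178 = (-314 - 900896) - 454178 = -901210 - 454178 = -1355388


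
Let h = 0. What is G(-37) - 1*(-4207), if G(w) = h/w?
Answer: 4207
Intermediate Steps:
G(w) = 0 (G(w) = 0/w = 0)
G(-37) - 1*(-4207) = 0 - 1*(-4207) = 0 + 4207 = 4207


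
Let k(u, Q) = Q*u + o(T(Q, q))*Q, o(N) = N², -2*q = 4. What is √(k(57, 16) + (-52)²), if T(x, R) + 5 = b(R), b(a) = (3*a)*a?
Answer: 20*√11 ≈ 66.333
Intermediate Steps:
b(a) = 3*a²
q = -2 (q = -½*4 = -2)
T(x, R) = -5 + 3*R²
k(u, Q) = 49*Q + Q*u (k(u, Q) = Q*u + (-5 + 3*(-2)²)²*Q = Q*u + (-5 + 3*4)²*Q = Q*u + (-5 + 12)²*Q = Q*u + 7²*Q = Q*u + 49*Q = 49*Q + Q*u)
√(k(57, 16) + (-52)²) = √(16*(49 + 57) + (-52)²) = √(16*106 + 2704) = √(1696 + 2704) = √4400 = 20*√11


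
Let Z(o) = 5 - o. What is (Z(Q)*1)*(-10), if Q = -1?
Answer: -60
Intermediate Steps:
(Z(Q)*1)*(-10) = ((5 - 1*(-1))*1)*(-10) = ((5 + 1)*1)*(-10) = (6*1)*(-10) = 6*(-10) = -60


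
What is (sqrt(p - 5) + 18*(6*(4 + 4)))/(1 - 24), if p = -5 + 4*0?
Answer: -864/23 - I*sqrt(10)/23 ≈ -37.565 - 0.13749*I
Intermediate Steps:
p = -5 (p = -5 + 0 = -5)
(sqrt(p - 5) + 18*(6*(4 + 4)))/(1 - 24) = (sqrt(-5 - 5) + 18*(6*(4 + 4)))/(1 - 24) = (sqrt(-10) + 18*(6*8))/(-23) = -(I*sqrt(10) + 18*48)/23 = -(I*sqrt(10) + 864)/23 = -(864 + I*sqrt(10))/23 = -864/23 - I*sqrt(10)/23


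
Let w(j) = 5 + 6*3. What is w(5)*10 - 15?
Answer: 215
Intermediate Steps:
w(j) = 23 (w(j) = 5 + 18 = 23)
w(5)*10 - 15 = 23*10 - 15 = 230 - 15 = 215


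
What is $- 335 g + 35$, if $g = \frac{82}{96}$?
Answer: $- \frac{12055}{48} \approx -251.15$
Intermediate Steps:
$g = \frac{41}{48}$ ($g = 82 \cdot \frac{1}{96} = \frac{41}{48} \approx 0.85417$)
$- 335 g + 35 = \left(-335\right) \frac{41}{48} + 35 = - \frac{13735}{48} + 35 = - \frac{12055}{48}$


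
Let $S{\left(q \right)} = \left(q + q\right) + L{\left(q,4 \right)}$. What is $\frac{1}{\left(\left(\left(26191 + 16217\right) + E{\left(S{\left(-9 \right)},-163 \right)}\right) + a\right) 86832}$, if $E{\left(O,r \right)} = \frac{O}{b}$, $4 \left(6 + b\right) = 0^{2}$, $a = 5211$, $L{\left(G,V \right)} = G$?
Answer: $\frac{1}{4135243752} \approx 2.4182 \cdot 10^{-10}$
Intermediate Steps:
$b = -6$ ($b = -6 + \frac{0^{2}}{4} = -6 + \frac{1}{4} \cdot 0 = -6 + 0 = -6$)
$S{\left(q \right)} = 3 q$ ($S{\left(q \right)} = \left(q + q\right) + q = 2 q + q = 3 q$)
$E{\left(O,r \right)} = - \frac{O}{6}$ ($E{\left(O,r \right)} = \frac{O}{-6} = O \left(- \frac{1}{6}\right) = - \frac{O}{6}$)
$\frac{1}{\left(\left(\left(26191 + 16217\right) + E{\left(S{\left(-9 \right)},-163 \right)}\right) + a\right) 86832} = \frac{1}{\left(\left(\left(26191 + 16217\right) - \frac{3 \left(-9\right)}{6}\right) + 5211\right) 86832} = \frac{1}{\left(42408 - - \frac{9}{2}\right) + 5211} \cdot \frac{1}{86832} = \frac{1}{\left(42408 + \frac{9}{2}\right) + 5211} \cdot \frac{1}{86832} = \frac{1}{\frac{84825}{2} + 5211} \cdot \frac{1}{86832} = \frac{1}{\frac{95247}{2}} \cdot \frac{1}{86832} = \frac{2}{95247} \cdot \frac{1}{86832} = \frac{1}{4135243752}$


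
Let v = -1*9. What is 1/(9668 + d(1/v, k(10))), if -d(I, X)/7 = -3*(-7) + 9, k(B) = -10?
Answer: 1/9458 ≈ 0.00010573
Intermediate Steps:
v = -9
d(I, X) = -210 (d(I, X) = -7*(-3*(-7) + 9) = -7*(21 + 9) = -7*30 = -210)
1/(9668 + d(1/v, k(10))) = 1/(9668 - 210) = 1/9458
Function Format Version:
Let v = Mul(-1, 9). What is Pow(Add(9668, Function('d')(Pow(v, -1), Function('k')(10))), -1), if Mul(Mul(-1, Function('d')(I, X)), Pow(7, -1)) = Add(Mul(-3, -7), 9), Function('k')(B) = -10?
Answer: Rational(1, 9458) ≈ 0.00010573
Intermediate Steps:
v = -9
Function('d')(I, X) = -210 (Function('d')(I, X) = Mul(-7, Add(Mul(-3, -7), 9)) = Mul(-7, Add(21, 9)) = Mul(-7, 30) = -210)
Pow(Add(9668, Function('d')(Pow(v, -1), Function('k')(10))), -1) = Pow(Add(9668, -210), -1) = Pow(9458, -1) = Rational(1, 9458)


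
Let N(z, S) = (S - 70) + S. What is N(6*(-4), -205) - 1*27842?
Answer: -28322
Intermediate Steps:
N(z, S) = -70 + 2*S (N(z, S) = (-70 + S) + S = -70 + 2*S)
N(6*(-4), -205) - 1*27842 = (-70 + 2*(-205)) - 1*27842 = (-70 - 410) - 27842 = -480 - 27842 = -28322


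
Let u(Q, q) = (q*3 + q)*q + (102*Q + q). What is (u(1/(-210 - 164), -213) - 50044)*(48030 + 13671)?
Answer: 89059593606/11 ≈ 8.0963e+9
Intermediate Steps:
u(Q, q) = q + 4*q² + 102*Q (u(Q, q) = (3*q + q)*q + (q + 102*Q) = (4*q)*q + (q + 102*Q) = 4*q² + (q + 102*Q) = q + 4*q² + 102*Q)
(u(1/(-210 - 164), -213) - 50044)*(48030 + 13671) = ((-213 + 4*(-213)² + 102/(-210 - 164)) - 50044)*(48030 + 13671) = ((-213 + 4*45369 + 102/(-374)) - 50044)*61701 = ((-213 + 181476 + 102*(-1/374)) - 50044)*61701 = ((-213 + 181476 - 3/11) - 50044)*61701 = (1993890/11 - 50044)*61701 = (1443406/11)*61701 = 89059593606/11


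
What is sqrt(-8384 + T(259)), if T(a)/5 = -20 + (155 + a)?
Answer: I*sqrt(6414) ≈ 80.087*I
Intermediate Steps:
T(a) = 675 + 5*a (T(a) = 5*(-20 + (155 + a)) = 5*(135 + a) = 675 + 5*a)
sqrt(-8384 + T(259)) = sqrt(-8384 + (675 + 5*259)) = sqrt(-8384 + (675 + 1295)) = sqrt(-8384 + 1970) = sqrt(-6414) = I*sqrt(6414)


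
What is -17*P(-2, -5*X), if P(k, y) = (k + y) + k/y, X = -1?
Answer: -221/5 ≈ -44.200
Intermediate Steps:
P(k, y) = k + y + k/y
-17*P(-2, -5*X) = -17*(-2 - 5*(-1) - 2/((-5*(-1)))) = -17*(-2 + 5 - 2/5) = -17*(-2 + 5 - 2*⅕) = -17*(-2 + 5 - ⅖) = -17*13/5 = -221/5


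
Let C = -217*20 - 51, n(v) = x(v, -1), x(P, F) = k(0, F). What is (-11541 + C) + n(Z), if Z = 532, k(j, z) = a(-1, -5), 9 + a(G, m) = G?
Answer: -15942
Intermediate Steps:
a(G, m) = -9 + G
k(j, z) = -10 (k(j, z) = -9 - 1 = -10)
x(P, F) = -10
n(v) = -10
C = -4391 (C = -4340 - 51 = -4391)
(-11541 + C) + n(Z) = (-11541 - 4391) - 10 = -15932 - 10 = -15942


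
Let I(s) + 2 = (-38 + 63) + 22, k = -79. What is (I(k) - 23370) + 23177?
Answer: -148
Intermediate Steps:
I(s) = 45 (I(s) = -2 + ((-38 + 63) + 22) = -2 + (25 + 22) = -2 + 47 = 45)
(I(k) - 23370) + 23177 = (45 - 23370) + 23177 = -23325 + 23177 = -148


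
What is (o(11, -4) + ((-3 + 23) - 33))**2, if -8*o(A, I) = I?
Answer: 625/4 ≈ 156.25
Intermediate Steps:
o(A, I) = -I/8
(o(11, -4) + ((-3 + 23) - 33))**2 = (-1/8*(-4) + ((-3 + 23) - 33))**2 = (1/2 + (20 - 33))**2 = (1/2 - 13)**2 = (-25/2)**2 = 625/4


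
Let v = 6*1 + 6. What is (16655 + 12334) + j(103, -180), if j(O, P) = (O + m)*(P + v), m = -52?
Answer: 20421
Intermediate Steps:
v = 12 (v = 6 + 6 = 12)
j(O, P) = (-52 + O)*(12 + P) (j(O, P) = (O - 52)*(P + 12) = (-52 + O)*(12 + P))
(16655 + 12334) + j(103, -180) = (16655 + 12334) + (-624 - 52*(-180) + 12*103 + 103*(-180)) = 28989 + (-624 + 9360 + 1236 - 18540) = 28989 - 8568 = 20421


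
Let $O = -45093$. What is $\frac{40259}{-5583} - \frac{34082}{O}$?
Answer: $- \frac{180568809}{27972691} \approx -6.4552$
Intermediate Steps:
$\frac{40259}{-5583} - \frac{34082}{O} = \frac{40259}{-5583} - \frac{34082}{-45093} = 40259 \left(- \frac{1}{5583}\right) - - \frac{34082}{45093} = - \frac{40259}{5583} + \frac{34082}{45093} = - \frac{180568809}{27972691}$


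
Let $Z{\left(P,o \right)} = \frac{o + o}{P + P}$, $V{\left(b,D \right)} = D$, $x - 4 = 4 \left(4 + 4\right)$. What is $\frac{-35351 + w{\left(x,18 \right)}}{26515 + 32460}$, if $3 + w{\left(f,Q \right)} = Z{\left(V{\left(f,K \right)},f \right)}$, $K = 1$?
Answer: $- \frac{35318}{58975} \approx -0.59886$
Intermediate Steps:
$x = 36$ ($x = 4 + 4 \left(4 + 4\right) = 4 + 4 \cdot 8 = 4 + 32 = 36$)
$Z{\left(P,o \right)} = \frac{o}{P}$ ($Z{\left(P,o \right)} = \frac{2 o}{2 P} = 2 o \frac{1}{2 P} = \frac{o}{P}$)
$w{\left(f,Q \right)} = -3 + f$ ($w{\left(f,Q \right)} = -3 + \frac{f}{1} = -3 + f 1 = -3 + f$)
$\frac{-35351 + w{\left(x,18 \right)}}{26515 + 32460} = \frac{-35351 + \left(-3 + 36\right)}{26515 + 32460} = \frac{-35351 + 33}{58975} = \left(-35318\right) \frac{1}{58975} = - \frac{35318}{58975}$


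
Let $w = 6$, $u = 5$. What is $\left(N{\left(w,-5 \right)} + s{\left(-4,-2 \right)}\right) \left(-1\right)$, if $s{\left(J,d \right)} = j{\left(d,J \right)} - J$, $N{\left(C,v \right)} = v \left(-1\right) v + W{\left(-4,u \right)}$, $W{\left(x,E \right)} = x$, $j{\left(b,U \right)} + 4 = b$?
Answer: $31$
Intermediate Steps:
$j{\left(b,U \right)} = -4 + b$
$N{\left(C,v \right)} = -4 - v^{2}$ ($N{\left(C,v \right)} = v \left(-1\right) v - 4 = - v v - 4 = - v^{2} - 4 = -4 - v^{2}$)
$s{\left(J,d \right)} = -4 + d - J$ ($s{\left(J,d \right)} = \left(-4 + d\right) - J = -4 + d - J$)
$\left(N{\left(w,-5 \right)} + s{\left(-4,-2 \right)}\right) \left(-1\right) = \left(\left(-4 - \left(-5\right)^{2}\right) - 2\right) \left(-1\right) = \left(\left(-4 - 25\right) - 2\right) \left(-1\right) = \left(-29 - 2\right) \left(-1\right) = \left(-31\right) \left(-1\right) = 31$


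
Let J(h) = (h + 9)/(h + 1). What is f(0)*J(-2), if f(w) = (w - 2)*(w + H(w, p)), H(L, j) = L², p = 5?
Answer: 0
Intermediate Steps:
J(h) = (9 + h)/(1 + h)
f(w) = (-2 + w)*(w + w²) (f(w) = (w - 2)*(w + w²) = (-2 + w)*(w + w²))
f(0)*J(-2) = (0*(-2 + 0² - 1*0))*((9 - 2)/(1 - 2)) = (0*(-2 + 0 + 0))*(7/(-1)) = (0*(-2))*(-1*7) = 0*(-7) = 0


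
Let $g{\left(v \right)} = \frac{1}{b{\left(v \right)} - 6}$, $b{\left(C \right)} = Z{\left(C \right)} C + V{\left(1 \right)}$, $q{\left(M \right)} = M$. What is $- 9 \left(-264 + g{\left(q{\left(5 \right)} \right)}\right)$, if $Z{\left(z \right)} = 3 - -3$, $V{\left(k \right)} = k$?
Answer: $\frac{59391}{25} \approx 2375.6$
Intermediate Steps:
$Z{\left(z \right)} = 6$ ($Z{\left(z \right)} = 3 + 3 = 6$)
$b{\left(C \right)} = 1 + 6 C$ ($b{\left(C \right)} = 6 C + 1 = 1 + 6 C$)
$g{\left(v \right)} = \frac{1}{-5 + 6 v}$ ($g{\left(v \right)} = \frac{1}{\left(1 + 6 v\right) - 6} = \frac{1}{-5 + 6 v}$)
$- 9 \left(-264 + g{\left(q{\left(5 \right)} \right)}\right) = - 9 \left(-264 + \frac{1}{-5 + 6 \cdot 5}\right) = - 9 \left(-264 + \frac{1}{-5 + 30}\right) = - 9 \left(-264 + \frac{1}{25}\right) = \left(-9\right) \left(- \frac{6599}{25}\right) = \frac{59391}{25}$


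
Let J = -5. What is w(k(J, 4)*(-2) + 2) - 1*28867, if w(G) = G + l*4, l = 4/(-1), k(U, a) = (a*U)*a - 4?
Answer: -28713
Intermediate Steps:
k(U, a) = -4 + U*a² (k(U, a) = (U*a)*a - 4 = U*a² - 4 = -4 + U*a²)
l = -4 (l = 4*(-1) = -4)
w(G) = -16 + G (w(G) = G - 4*4 = G - 16 = -16 + G)
w(k(J, 4)*(-2) + 2) - 1*28867 = (-16 + ((-4 - 5*4²)*(-2) + 2)) - 1*28867 = (-16 + ((-4 - 5*16)*(-2) + 2)) - 28867 = (-16 + ((-4 - 80)*(-2) + 2)) - 28867 = (-16 + (-84*(-2) + 2)) - 28867 = (-16 + (168 + 2)) - 28867 = (-16 + 170) - 28867 = 154 - 28867 = -28713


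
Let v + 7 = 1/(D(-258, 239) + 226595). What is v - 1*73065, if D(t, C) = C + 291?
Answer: -16596477999/227125 ≈ -73072.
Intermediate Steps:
D(t, C) = 291 + C
v = -1589874/227125 (v = -7 + 1/((291 + 239) + 226595) = -7 + 1/(530 + 226595) = -7 + 1/227125 = -1589874/227125 ≈ -7.0000)
v - 1*73065 = -1589874/227125 - 1*73065 = -1589874/227125 - 73065 = -16596477999/227125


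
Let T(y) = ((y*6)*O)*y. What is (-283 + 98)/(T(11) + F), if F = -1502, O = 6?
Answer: -185/2854 ≈ -0.064821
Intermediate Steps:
T(y) = 36*y**2 (T(y) = ((y*6)*6)*y = ((6*y)*6)*y = (36*y)*y = 36*y**2)
(-283 + 98)/(T(11) + F) = (-283 + 98)/(36*11**2 - 1502) = -185/(36*121 - 1502) = -185/(4356 - 1502) = -185/2854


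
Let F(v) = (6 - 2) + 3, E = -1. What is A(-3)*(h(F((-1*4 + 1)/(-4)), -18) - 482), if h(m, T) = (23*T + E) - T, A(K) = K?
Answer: 2637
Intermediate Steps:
F(v) = 7 (F(v) = 4 + 3 = 7)
h(m, T) = -1 + 22*T (h(m, T) = (23*T - 1) - T = (-1 + 23*T) - T = -1 + 22*T)
A(-3)*(h(F((-1*4 + 1)/(-4)), -18) - 482) = -3*((-1 + 22*(-18)) - 482) = -3*((-1 - 396) - 482) = -3*(-397 - 482) = -3*(-879) = 2637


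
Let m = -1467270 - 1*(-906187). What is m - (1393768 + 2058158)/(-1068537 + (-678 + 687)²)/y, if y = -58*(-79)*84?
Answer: -38456244751378183/68539315488 ≈ -5.6108e+5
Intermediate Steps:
y = 384888 (y = 4582*84 = 384888)
m = -561083 (m = -1467270 + 906187 = -561083)
m - (1393768 + 2058158)/(-1068537 + (-678 + 687)²)/y = -561083 - (1393768 + 2058158)/(-1068537 + (-678 + 687)²)/384888 = -561083 - 3451926/(-1068537 + 9²)/384888 = -561083 - 3451926/(-1068537 + 81)/384888 = -561083 - 3451926/(-1068456)/384888 = -561083 - 3451926*(-1/1068456)/384888 = -561083 - (-575321)/(178076*384888) = -561083 - 1*(-575321/68539315488) = -561083 + 575321/68539315488 = -38456244751378183/68539315488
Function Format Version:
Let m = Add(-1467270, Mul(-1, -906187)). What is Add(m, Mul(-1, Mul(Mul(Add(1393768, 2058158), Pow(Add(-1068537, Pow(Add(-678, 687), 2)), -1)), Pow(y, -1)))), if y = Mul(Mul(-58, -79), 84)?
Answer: Rational(-38456244751378183, 68539315488) ≈ -5.6108e+5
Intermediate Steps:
y = 384888 (y = Mul(4582, 84) = 384888)
m = -561083 (m = Add(-1467270, 906187) = -561083)
Add(m, Mul(-1, Mul(Mul(Add(1393768, 2058158), Pow(Add(-1068537, Pow(Add(-678, 687), 2)), -1)), Pow(y, -1)))) = Add(-561083, Mul(-1, Mul(Mul(Add(1393768, 2058158), Pow(Add(-1068537, Pow(Add(-678, 687), 2)), -1)), Pow(384888, -1)))) = Add(-561083, Mul(-1, Mul(Mul(3451926, Pow(Add(-1068537, Pow(9, 2)), -1)), Rational(1, 384888)))) = Add(-561083, Mul(-1, Mul(Mul(3451926, Pow(Add(-1068537, 81), -1)), Rational(1, 384888)))) = Add(-561083, Mul(-1, Mul(Mul(3451926, Pow(-1068456, -1)), Rational(1, 384888)))) = Add(-561083, Mul(-1, Mul(Mul(3451926, Rational(-1, 1068456)), Rational(1, 384888)))) = Add(-561083, Mul(-1, Mul(Rational(-575321, 178076), Rational(1, 384888)))) = Add(-561083, Mul(-1, Rational(-575321, 68539315488))) = Add(-561083, Rational(575321, 68539315488)) = Rational(-38456244751378183, 68539315488)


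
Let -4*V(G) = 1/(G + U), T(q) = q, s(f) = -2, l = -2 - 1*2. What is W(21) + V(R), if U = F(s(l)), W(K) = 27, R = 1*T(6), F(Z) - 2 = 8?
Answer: 1727/64 ≈ 26.984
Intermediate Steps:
l = -4 (l = -2 - 2 = -4)
F(Z) = 10 (F(Z) = 2 + 8 = 10)
R = 6 (R = 1*6 = 6)
U = 10
V(G) = -1/(4*(10 + G)) (V(G) = -1/(4*(G + 10)) = -1/(4*(10 + G)))
W(21) + V(R) = 27 - 1/(40 + 4*6) = 27 - 1/(40 + 24) = 27 - 1/64 = 1727/64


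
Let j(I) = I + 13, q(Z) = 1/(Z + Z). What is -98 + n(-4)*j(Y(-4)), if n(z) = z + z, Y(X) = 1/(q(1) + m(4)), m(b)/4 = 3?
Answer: -5066/25 ≈ -202.64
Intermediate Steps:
q(Z) = 1/(2*Z)
m(b) = 12 (m(b) = 4*3 = 12)
Y(X) = 2/25 (Y(X) = 1/((1/2)/1 + 12) = 1/((1/2)*1 + 12) = 1/(1/2 + 12) = 1/(25/2) = 2/25)
n(z) = 2*z
j(I) = 13 + I
-98 + n(-4)*j(Y(-4)) = -98 + (2*(-4))*(13 + 2/25) = -98 - 8*327/25 = -98 - 2616/25 = -5066/25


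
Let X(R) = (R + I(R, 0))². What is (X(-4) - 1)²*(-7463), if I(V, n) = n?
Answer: -1679175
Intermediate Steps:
X(R) = R² (X(R) = (R + 0)² = R²)
(X(-4) - 1)²*(-7463) = ((-4)² - 1)²*(-7463) = (16 - 1)²*(-7463) = 15²*(-7463) = 225*(-7463) = -1679175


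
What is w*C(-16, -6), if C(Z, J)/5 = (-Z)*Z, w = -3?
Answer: 3840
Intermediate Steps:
C(Z, J) = -5*Z² (C(Z, J) = 5*((-Z)*Z) = 5*(-Z²) = -5*Z²)
w*C(-16, -6) = -(-15)*(-16)² = -(-15)*256 = -3*(-1280) = 3840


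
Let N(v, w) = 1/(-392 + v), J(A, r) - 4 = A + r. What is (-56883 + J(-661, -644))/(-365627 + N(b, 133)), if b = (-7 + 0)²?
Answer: 9978556/62705031 ≈ 0.15913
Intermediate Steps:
J(A, r) = 4 + A + r (J(A, r) = 4 + (A + r) = 4 + A + r)
b = 49 (b = (-7)² = 49)
(-56883 + J(-661, -644))/(-365627 + N(b, 133)) = (-56883 + (4 - 661 - 644))/(-365627 + 1/(-392 + 49)) = (-56883 - 1301)/(-365627 + 1/(-343)) = -58184/(-365627 - 1/343) = -58184/(-125410062/343) = -58184*(-343/125410062) = 9978556/62705031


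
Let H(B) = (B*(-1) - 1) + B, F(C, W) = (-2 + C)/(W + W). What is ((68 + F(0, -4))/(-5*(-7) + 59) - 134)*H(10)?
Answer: 50111/376 ≈ 133.27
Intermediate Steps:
F(C, W) = (-2 + C)/(2*W) (F(C, W) = (-2 + C)/((2*W)) = (-2 + C)*(1/(2*W)) = (-2 + C)/(2*W))
H(B) = -1 (H(B) = (-B - 1) + B = (-1 - B) + B = -1)
((68 + F(0, -4))/(-5*(-7) + 59) - 134)*H(10) = ((68 + (½)*(-2 + 0)/(-4))/(-5*(-7) + 59) - 134)*(-1) = ((68 + (½)*(-¼)*(-2))/(35 + 59) - 134)*(-1) = ((68 + ¼)/94 - 134)*(-1) = ((273/4)*(1/94) - 134)*(-1) = (273/376 - 134)*(-1) = -50111/376*(-1) = 50111/376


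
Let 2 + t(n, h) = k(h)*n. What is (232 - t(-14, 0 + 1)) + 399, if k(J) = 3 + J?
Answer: 689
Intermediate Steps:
t(n, h) = -2 + n*(3 + h) (t(n, h) = -2 + (3 + h)*n = -2 + n*(3 + h))
(232 - t(-14, 0 + 1)) + 399 = (232 - (-2 - 14*(3 + (0 + 1)))) + 399 = (232 - (-2 - 14*(3 + 1))) + 399 = (232 - (-2 - 14*4)) + 399 = (232 - (-2 - 56)) + 399 = (232 - 1*(-58)) + 399 = (232 + 58) + 399 = 290 + 399 = 689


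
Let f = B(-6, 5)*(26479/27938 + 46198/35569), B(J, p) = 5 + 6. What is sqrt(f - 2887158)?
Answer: 3*I*sqrt(316780369796617140880758)/993726722 ≈ 1699.2*I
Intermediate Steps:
B(J, p) = 11
f = 24557624025/993726722 (f = 11*(26479/27938 + 46198/35569) = 11*(2232511275/993726722) = 24557624025/993726722 ≈ 24.713)
sqrt(f - 2887158) = sqrt(24557624025/993726722 - 2887158) = sqrt(-2869021497612051/993726722) = 3*I*sqrt(316780369796617140880758)/993726722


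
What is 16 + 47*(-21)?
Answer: -971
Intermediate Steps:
16 + 47*(-21) = 16 - 987 = -971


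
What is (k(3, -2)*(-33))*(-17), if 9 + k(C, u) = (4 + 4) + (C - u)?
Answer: 2244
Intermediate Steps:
k(C, u) = -1 + C - u (k(C, u) = -9 + ((4 + 4) + (C - u)) = -9 + (8 + (C - u)) = -9 + (8 + C - u) = -1 + C - u)
(k(3, -2)*(-33))*(-17) = ((-1 + 3 - 1*(-2))*(-33))*(-17) = ((-1 + 3 + 2)*(-33))*(-17) = (4*(-33))*(-17) = -132*(-17) = 2244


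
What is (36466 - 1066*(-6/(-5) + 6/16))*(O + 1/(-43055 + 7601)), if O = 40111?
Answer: 989410070821213/709080 ≈ 1.3953e+9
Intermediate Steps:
(36466 - 1066*(-6/(-5) + 6/16))*(O + 1/(-43055 + 7601)) = (36466 - 1066*(-6/(-5) + 6/16))*(40111 + 1/(-43055 + 7601)) = (36466 - 1066*(-6*(-1/5) + 6*(1/16)))*(40111 + 1/(-35454)) = (36466 - 1066*(6/5 + 3/8))*(40111 - 1/35454) = (36466 - 1066*63/40)*(1422095393/35454) = (36466 - 33579/20)*(1422095393/35454) = (695741/20)*(1422095393/35454) = 989410070821213/709080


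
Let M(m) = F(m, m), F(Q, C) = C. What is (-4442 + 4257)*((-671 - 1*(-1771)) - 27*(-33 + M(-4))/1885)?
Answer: -76756463/377 ≈ -2.0360e+5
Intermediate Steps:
M(m) = m
(-4442 + 4257)*((-671 - 1*(-1771)) - 27*(-33 + M(-4))/1885) = (-4442 + 4257)*((-671 - 1*(-1771)) - 27*(-33 - 4)/1885) = -185*((-671 + 1771) - 27*(-37)*(1/1885)) = -185*(1100 + 999*(1/1885)) = -185*(1100 + 999/1885) = -185*2074499/1885 = -76756463/377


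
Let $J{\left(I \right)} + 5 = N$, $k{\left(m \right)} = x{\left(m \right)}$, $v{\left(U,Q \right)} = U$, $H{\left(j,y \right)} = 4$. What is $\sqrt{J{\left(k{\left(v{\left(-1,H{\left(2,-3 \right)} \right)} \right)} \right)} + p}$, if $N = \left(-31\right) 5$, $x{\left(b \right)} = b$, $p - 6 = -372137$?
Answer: $i \sqrt{372291} \approx 610.16 i$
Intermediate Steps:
$p = -372131$ ($p = 6 - 372137 = -372131$)
$N = -155$
$k{\left(m \right)} = m$
$J{\left(I \right)} = -160$ ($J{\left(I \right)} = -5 - 155 = -160$)
$\sqrt{J{\left(k{\left(v{\left(-1,H{\left(2,-3 \right)} \right)} \right)} \right)} + p} = \sqrt{-160 - 372131} = \sqrt{-372291} = i \sqrt{372291}$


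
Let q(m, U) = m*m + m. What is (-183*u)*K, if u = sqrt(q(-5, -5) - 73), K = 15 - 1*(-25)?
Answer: -7320*I*sqrt(53) ≈ -53290.0*I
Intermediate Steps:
K = 40 (K = 15 + 25 = 40)
q(m, U) = m + m**2 (q(m, U) = m**2 + m = m + m**2)
u = I*sqrt(53) (u = sqrt(-5*(1 - 5) - 73) = sqrt(-5*(-4) - 73) = sqrt(20 - 73) = sqrt(-53) = I*sqrt(53) ≈ 7.2801*I)
(-183*u)*K = -183*I*sqrt(53)*40 = -7320*I*sqrt(53)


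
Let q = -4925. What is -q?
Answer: 4925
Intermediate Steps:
-q = -1*(-4925) = 4925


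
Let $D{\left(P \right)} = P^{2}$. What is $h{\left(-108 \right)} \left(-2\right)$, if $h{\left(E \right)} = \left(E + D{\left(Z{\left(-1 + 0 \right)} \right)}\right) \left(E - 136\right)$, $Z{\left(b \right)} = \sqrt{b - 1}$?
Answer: $-53680$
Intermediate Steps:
$Z{\left(b \right)} = \sqrt{-1 + b}$
$h{\left(E \right)} = \left(-136 + E\right) \left(-2 + E\right)$ ($h{\left(E \right)} = \left(E + \left(\sqrt{-1 + \left(-1 + 0\right)}\right)^{2}\right) \left(E - 136\right) = \left(E + \left(\sqrt{-1 - 1}\right)^{2}\right) \left(-136 + E\right) = \left(E + \left(\sqrt{-2}\right)^{2}\right) \left(-136 + E\right) = \left(E + \left(i \sqrt{2}\right)^{2}\right) \left(-136 + E\right) = \left(E - 2\right) \left(-136 + E\right) = \left(-2 + E\right) \left(-136 + E\right) = \left(-136 + E\right) \left(-2 + E\right)$)
$h{\left(-108 \right)} \left(-2\right) = \left(272 + \left(-108\right)^{2} - -14904\right) \left(-2\right) = \left(272 + 11664 + 14904\right) \left(-2\right) = 26840 \left(-2\right) = -53680$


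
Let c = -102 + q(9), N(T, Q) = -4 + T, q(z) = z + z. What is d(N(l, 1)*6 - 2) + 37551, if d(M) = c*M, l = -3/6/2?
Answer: 39861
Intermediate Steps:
q(z) = 2*z
l = -1/4 (l = -3*1/6*(1/2) = -1/2*1/2 = -1/4 ≈ -0.25000)
c = -84 (c = -102 + 2*9 = -102 + 18 = -84)
d(M) = -84*M
d(N(l, 1)*6 - 2) + 37551 = -84*((-4 - 1/4)*6 - 2) + 37551 = -84*(-17/4*6 - 2) + 37551 = -84*(-51/2 - 2) + 37551 = -84*(-55/2) + 37551 = 2310 + 37551 = 39861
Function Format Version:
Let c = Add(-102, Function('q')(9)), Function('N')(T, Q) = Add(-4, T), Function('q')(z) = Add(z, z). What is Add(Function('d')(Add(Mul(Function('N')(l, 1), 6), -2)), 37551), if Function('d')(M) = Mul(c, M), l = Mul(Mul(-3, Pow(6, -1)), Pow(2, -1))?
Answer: 39861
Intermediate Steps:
Function('q')(z) = Mul(2, z)
l = Rational(-1, 4) (l = Mul(Mul(-3, Rational(1, 6)), Rational(1, 2)) = Mul(Rational(-1, 2), Rational(1, 2)) = Rational(-1, 4) ≈ -0.25000)
c = -84 (c = Add(-102, Mul(2, 9)) = Add(-102, 18) = -84)
Function('d')(M) = Mul(-84, M)
Add(Function('d')(Add(Mul(Function('N')(l, 1), 6), -2)), 37551) = Add(Mul(-84, Add(Mul(Add(-4, Rational(-1, 4)), 6), -2)), 37551) = Add(Mul(-84, Add(Mul(Rational(-17, 4), 6), -2)), 37551) = Add(Mul(-84, Add(Rational(-51, 2), -2)), 37551) = Add(Mul(-84, Rational(-55, 2)), 37551) = Add(2310, 37551) = 39861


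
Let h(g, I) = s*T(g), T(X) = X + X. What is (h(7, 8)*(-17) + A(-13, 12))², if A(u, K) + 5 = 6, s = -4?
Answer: 908209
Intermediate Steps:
T(X) = 2*X
A(u, K) = 1 (A(u, K) = -5 + 6 = 1)
h(g, I) = -8*g
(h(7, 8)*(-17) + A(-13, 12))² = (-8*7*(-17) + 1)² = (-56*(-17) + 1)² = (952 + 1)² = 953² = 908209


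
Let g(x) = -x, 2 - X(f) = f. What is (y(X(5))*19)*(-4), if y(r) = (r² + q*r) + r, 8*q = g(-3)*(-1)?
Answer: -1083/2 ≈ -541.50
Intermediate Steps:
X(f) = 2 - f
q = -3/8 (q = (-1*(-3)*(-1))/8 = (3*(-1))/8 = (⅛)*(-3) = -3/8 ≈ -0.37500)
y(r) = r² + 5*r/8 (y(r) = (r² - 3*r/8) + r = r² + 5*r/8)
(y(X(5))*19)*(-4) = (((2 - 1*5)*(5 + 8*(2 - 1*5))/8)*19)*(-4) = (((2 - 5)*(5 + 8*(2 - 5))/8)*19)*(-4) = (((⅛)*(-3)*(5 + 8*(-3)))*19)*(-4) = (((⅛)*(-3)*(5 - 24))*19)*(-4) = (((⅛)*(-3)*(-19))*19)*(-4) = ((57/8)*19)*(-4) = (1083/8)*(-4) = -1083/2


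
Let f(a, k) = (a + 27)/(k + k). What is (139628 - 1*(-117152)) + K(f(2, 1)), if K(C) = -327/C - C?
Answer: 14891091/58 ≈ 2.5674e+5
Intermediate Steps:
f(a, k) = (27 + a)/(2*k) (f(a, k) = (27 + a)/((2*k)) = (27 + a)*(1/(2*k)) = (27 + a)/(2*k))
K(C) = -C - 327/C
(139628 - 1*(-117152)) + K(f(2, 1)) = (139628 - 1*(-117152)) + (-(27 + 2)/(2*1) - 327*2/(27 + 2)) = (139628 + 117152) + (-29/2 - 327/((1/2)*1*29)) = 256780 + (-1*29/2 - 327/29/2) = 256780 + (-29/2 - 327*2/29) = 256780 + (-29/2 - 654/29) = 256780 - 2149/58 = 14891091/58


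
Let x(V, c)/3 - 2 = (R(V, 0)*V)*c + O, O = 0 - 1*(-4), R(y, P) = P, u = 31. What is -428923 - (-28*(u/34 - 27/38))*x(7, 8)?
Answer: -138509369/323 ≈ -4.2882e+5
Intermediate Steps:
O = 4 (O = 0 + 4 = 4)
x(V, c) = 18 (x(V, c) = 6 + 3*((0*V)*c + 4) = 6 + 3*(0*c + 4) = 6 + 3*(0 + 4) = 6 + 3*4 = 6 + 12 = 18)
-428923 - (-28*(u/34 - 27/38))*x(7, 8) = -428923 - (-28*(31/34 - 27/38))*18 = -428923 - (-28*65/323)*18 = -428923 - (-1820)*18/323 = -428923 - 1*(-32760/323) = -428923 + 32760/323 = -138509369/323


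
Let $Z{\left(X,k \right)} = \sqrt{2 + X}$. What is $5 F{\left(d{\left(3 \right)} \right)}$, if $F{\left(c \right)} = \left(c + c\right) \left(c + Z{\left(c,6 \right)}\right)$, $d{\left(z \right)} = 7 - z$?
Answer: $160 + 40 \sqrt{6} \approx 257.98$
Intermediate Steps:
$F{\left(c \right)} = 2 c \left(c + \sqrt{2 + c}\right)$ ($F{\left(c \right)} = \left(c + c\right) \left(c + \sqrt{2 + c}\right) = 2 c \left(c + \sqrt{2 + c}\right)$)
$5 F{\left(d{\left(3 \right)} \right)} = 5 \cdot 2 \left(7 - 3\right) \left(\left(7 - 3\right) + \sqrt{2 + \left(7 - 3\right)}\right) = 5 \cdot 2 \cdot 4 \left(4 + \sqrt{2 + 4}\right) = 5 \cdot 2 \cdot 4 \left(4 + \sqrt{6}\right) = 5 \left(32 + 8 \sqrt{6}\right) = 160 + 40 \sqrt{6}$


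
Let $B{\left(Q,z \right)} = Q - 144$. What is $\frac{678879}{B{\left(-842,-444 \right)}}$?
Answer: $- \frac{678879}{986} \approx -688.52$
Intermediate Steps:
$B{\left(Q,z \right)} = -144 + Q$ ($B{\left(Q,z \right)} = Q - 144 = -144 + Q$)
$\frac{678879}{B{\left(-842,-444 \right)}} = \frac{678879}{-144 - 842} = \frac{678879}{-986} = 678879 \left(- \frac{1}{986}\right) = - \frac{678879}{986}$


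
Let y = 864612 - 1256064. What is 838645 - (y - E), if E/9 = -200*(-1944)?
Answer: 4729297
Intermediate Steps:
y = -391452
E = 3499200 (E = 9*(-200*(-1944)) = 9*388800 = 3499200)
838645 - (y - E) = 838645 - (-391452 - 1*3499200) = 838645 - (-391452 - 3499200) = 838645 - 1*(-3890652) = 838645 + 3890652 = 4729297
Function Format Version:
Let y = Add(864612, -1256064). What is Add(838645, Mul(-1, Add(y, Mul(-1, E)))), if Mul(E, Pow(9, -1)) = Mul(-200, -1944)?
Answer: 4729297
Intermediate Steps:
y = -391452
E = 3499200 (E = Mul(9, Mul(-200, -1944)) = Mul(9, 388800) = 3499200)
Add(838645, Mul(-1, Add(y, Mul(-1, E)))) = Add(838645, Mul(-1, Add(-391452, Mul(-1, 3499200)))) = Add(838645, Mul(-1, Add(-391452, -3499200))) = Add(838645, Mul(-1, -3890652)) = Add(838645, 3890652) = 4729297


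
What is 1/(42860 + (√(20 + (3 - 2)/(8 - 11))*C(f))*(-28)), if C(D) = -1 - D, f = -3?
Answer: 32145/1377688444 + 7*√177/688844222 ≈ 2.3468e-5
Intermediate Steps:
1/(42860 + (√(20 + (3 - 2)/(8 - 11))*C(f))*(-28)) = 1/(42860 + (√(20 + (3 - 2)/(8 - 11))*(-1 - 1*(-3)))*(-28)) = 1/(42860 + (√(20 + 1/(-3))*(-1 + 3))*(-28)) = 1/(42860 + (√(20 + 1*(-⅓))*2)*(-28)) = 1/(42860 + (√(20 - ⅓)*2)*(-28)) = 1/(42860 + (√(59/3)*2)*(-28)) = 1/(42860 + ((√177/3)*2)*(-28)) = 1/(42860 + (2*√177/3)*(-28)) = 1/(42860 - 56*√177/3)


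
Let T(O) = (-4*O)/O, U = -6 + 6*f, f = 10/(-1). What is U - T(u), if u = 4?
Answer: -62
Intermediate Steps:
f = -10 (f = 10*(-1) = -10)
U = -66 (U = -6 + 6*(-10) = -6 - 60 = -66)
T(O) = -4
U - T(u) = -66 - 1*(-4) = -66 + 4 = -62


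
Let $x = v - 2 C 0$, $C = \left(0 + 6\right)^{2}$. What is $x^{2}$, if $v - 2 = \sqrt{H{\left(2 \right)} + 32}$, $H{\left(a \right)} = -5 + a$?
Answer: $\left(2 + \sqrt{29}\right)^{2} \approx 54.541$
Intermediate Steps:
$v = 2 + \sqrt{29}$ ($v = 2 + \sqrt{\left(-5 + 2\right) + 32} = 2 + \sqrt{-3 + 32} = 2 + \sqrt{29} \approx 7.3852$)
$C = 36$ ($C = 6^{2} = 36$)
$x = 2 + \sqrt{29}$ ($x = \left(2 + \sqrt{29}\right) - 2 \cdot 36 \cdot 0 = \left(2 + \sqrt{29}\right) - 72 \cdot 0 = \left(2 + \sqrt{29}\right) - 0 = \left(2 + \sqrt{29}\right) + 0 = 2 + \sqrt{29} \approx 7.3852$)
$x^{2} = \left(2 + \sqrt{29}\right)^{2}$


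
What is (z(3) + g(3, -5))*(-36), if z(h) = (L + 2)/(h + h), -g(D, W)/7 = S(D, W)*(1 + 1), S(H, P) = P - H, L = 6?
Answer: -4080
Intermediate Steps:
g(D, W) = -14*W + 14*D (g(D, W) = -7*(W - D)*(1 + 1) = -7*(W - D)*2 = -7*(-2*D + 2*W) = -14*W + 14*D)
z(h) = 4/h (z(h) = (6 + 2)/(h + h) = 8/((2*h)) = 8*(1/(2*h)) = 4/h)
(z(3) + g(3, -5))*(-36) = (4/3 + (-14*(-5) + 14*3))*(-36) = (4*(1/3) + (70 + 42))*(-36) = (4/3 + 112)*(-36) = (340/3)*(-36) = -4080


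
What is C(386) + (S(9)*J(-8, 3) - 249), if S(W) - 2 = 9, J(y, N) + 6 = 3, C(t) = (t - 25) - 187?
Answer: -108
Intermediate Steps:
C(t) = -212 + t (C(t) = (-25 + t) - 187 = -212 + t)
J(y, N) = -3 (J(y, N) = -6 + 3 = -3)
S(W) = 11 (S(W) = 2 + 9 = 11)
C(386) + (S(9)*J(-8, 3) - 249) = (-212 + 386) + (11*(-3) - 249) = 174 + (-33 - 249) = 174 - 282 = -108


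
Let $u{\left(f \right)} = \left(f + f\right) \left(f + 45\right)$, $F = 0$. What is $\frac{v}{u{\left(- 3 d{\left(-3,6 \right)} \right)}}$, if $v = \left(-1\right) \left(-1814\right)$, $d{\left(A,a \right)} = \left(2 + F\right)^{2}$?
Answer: $- \frac{907}{396} \approx -2.2904$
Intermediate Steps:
$d{\left(A,a \right)} = 4$ ($d{\left(A,a \right)} = \left(2 + 0\right)^{2} = 2^{2} = 4$)
$v = 1814$
$u{\left(f \right)} = 2 f \left(45 + f\right)$
$\frac{v}{u{\left(- 3 d{\left(-3,6 \right)} \right)}} = \frac{1814}{2 \left(\left(-3\right) 4\right) \left(45 - 12\right)} = \frac{1814}{2 \left(-12\right) \left(45 - 12\right)} = \frac{1814}{2 \left(-12\right) 33} = \frac{1814}{-792} = 1814 \left(- \frac{1}{792}\right) = - \frac{907}{396}$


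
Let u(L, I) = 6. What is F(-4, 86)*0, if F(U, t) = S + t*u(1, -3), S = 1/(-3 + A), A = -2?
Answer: 0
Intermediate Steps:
S = -1/5 (S = 1/(-3 - 2) = 1/(-5) = -1/5 ≈ -0.20000)
F(U, t) = -1/5 + 6*t (F(U, t) = -1/5 + t*6 = -1/5 + 6*t)
F(-4, 86)*0 = (-1/5 + 6*86)*0 = (-1/5 + 516)*0 = (2579/5)*0 = 0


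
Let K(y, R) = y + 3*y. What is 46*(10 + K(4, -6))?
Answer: 1196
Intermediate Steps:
K(y, R) = 4*y
46*(10 + K(4, -6)) = 46*(10 + 4*4) = 46*(10 + 16) = 46*26 = 1196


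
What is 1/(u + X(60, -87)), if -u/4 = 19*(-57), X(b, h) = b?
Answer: 1/4392 ≈ 0.00022769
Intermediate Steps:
u = 4332 (u = -76*(-57) = -4*(-1083) = 4332)
1/(u + X(60, -87)) = 1/(4332 + 60) = 1/4392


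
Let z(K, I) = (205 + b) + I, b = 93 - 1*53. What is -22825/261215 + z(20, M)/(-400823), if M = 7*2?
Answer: -1843287932/20940195989 ≈ -0.088026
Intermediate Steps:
M = 14
b = 40 (b = 93 - 53 = 40)
z(K, I) = 245 + I (z(K, I) = (205 + 40) + I = 245 + I)
-22825/261215 + z(20, M)/(-400823) = -22825/261215 + (245 + 14)/(-400823) = -22825*1/261215 + 259*(-1/400823) = -4565/52243 - 259/400823 = -1843287932/20940195989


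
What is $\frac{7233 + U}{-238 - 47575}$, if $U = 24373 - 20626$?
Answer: $- \frac{10980}{47813} \approx -0.22964$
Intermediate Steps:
$U = 3747$
$\frac{7233 + U}{-238 - 47575} = \frac{7233 + 3747}{-238 - 47575} = \frac{10980}{-47813} = 10980 \left(- \frac{1}{47813}\right) = - \frac{10980}{47813}$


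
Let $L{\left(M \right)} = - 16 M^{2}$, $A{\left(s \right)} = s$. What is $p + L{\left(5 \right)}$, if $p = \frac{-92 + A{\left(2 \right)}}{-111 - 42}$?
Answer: $- \frac{6790}{17} \approx -399.41$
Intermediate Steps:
$p = \frac{10}{17}$ ($p = \frac{-92 + 2}{-111 - 42} = - \frac{90}{-153} = \left(-90\right) \left(- \frac{1}{153}\right) = \frac{10}{17} \approx 0.58823$)
$p + L{\left(5 \right)} = \frac{10}{17} - 16 \cdot 5^{2} = \frac{10}{17} - 400 = - \frac{6790}{17}$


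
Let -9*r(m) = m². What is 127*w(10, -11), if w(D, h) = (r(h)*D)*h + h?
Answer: 1677797/9 ≈ 1.8642e+5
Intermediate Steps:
r(m) = -m²/9
w(D, h) = h - D*h³/9 (w(D, h) = ((-h²/9)*D)*h + h = (-D*h²/9)*h + h = -D*h³/9 + h = h - D*h³/9)
127*w(10, -11) = 127*(-11 - ⅑*10*(-11)³) = 127*(-11 - ⅑*10*(-1331)) = 127*(-11 + 13310/9) = 127*(13211/9) = 1677797/9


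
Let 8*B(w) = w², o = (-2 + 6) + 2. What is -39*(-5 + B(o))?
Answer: 39/2 ≈ 19.500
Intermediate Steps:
o = 6 (o = 4 + 2 = 6)
B(w) = w²/8
-39*(-5 + B(o)) = -39*(-5 + (⅛)*6²) = -39*(-5 + (⅛)*36) = -39*(-5 + 9/2) = -39*(-½) = 39/2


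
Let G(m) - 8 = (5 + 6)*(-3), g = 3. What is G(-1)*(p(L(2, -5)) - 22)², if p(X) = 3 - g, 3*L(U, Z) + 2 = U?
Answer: -12100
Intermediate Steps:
L(U, Z) = -⅔ + U/3
p(X) = 0 (p(X) = 3 - 1*3 = 3 - 3 = 0)
G(m) = -25 (G(m) = 8 + (5 + 6)*(-3) = 8 + 11*(-3) = 8 - 33 = -25)
G(-1)*(p(L(2, -5)) - 22)² = -25*(0 - 22)² = -25*(-22)² = -25*484 = -12100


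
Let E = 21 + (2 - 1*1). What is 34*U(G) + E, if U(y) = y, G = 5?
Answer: 192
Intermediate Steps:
E = 22 (E = 21 + (2 - 1) = 21 + 1 = 22)
34*U(G) + E = 34*5 + 22 = 170 + 22 = 192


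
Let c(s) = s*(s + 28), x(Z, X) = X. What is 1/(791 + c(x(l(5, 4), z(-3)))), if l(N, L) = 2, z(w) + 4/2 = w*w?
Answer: 1/1036 ≈ 0.00096525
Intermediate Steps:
z(w) = -2 + w² (z(w) = -2 + w*w = -2 + w²)
c(s) = s*(28 + s)
1/(791 + c(x(l(5, 4), z(-3)))) = 1/(791 + (-2 + (-3)²)*(28 + (-2 + (-3)²))) = 1/(791 + (-2 + 9)*(28 + (-2 + 9))) = 1/(791 + 7*(28 + 7)) = 1/(791 + 7*35) = 1/(791 + 245) = 1/1036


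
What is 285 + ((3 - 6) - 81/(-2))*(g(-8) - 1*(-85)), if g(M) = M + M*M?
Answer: 11145/2 ≈ 5572.5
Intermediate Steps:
g(M) = M + M²
285 + ((3 - 6) - 81/(-2))*(g(-8) - 1*(-85)) = 285 + ((3 - 6) - 81/(-2))*(-8*(1 - 8) - 1*(-85)) = 285 + (-3 - 81*(-½))*(-8*(-7) + 85) = 285 + (-3 + 81/2)*(56 + 85) = 285 + (75/2)*141 = 285 + 10575/2 = 11145/2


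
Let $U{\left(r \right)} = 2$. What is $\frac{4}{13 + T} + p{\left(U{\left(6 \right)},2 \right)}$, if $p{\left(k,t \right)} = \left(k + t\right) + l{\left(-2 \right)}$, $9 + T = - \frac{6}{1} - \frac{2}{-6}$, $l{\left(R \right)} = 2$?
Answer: $\frac{18}{5} \approx 3.6$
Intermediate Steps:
$T = - \frac{44}{3}$ ($T = -9 - \left(6 - \frac{1}{3}\right) = -9 - \frac{17}{3} = - \frac{44}{3} \approx -14.667$)
$p{\left(k,t \right)} = 2 + k + t$ ($p{\left(k,t \right)} = \left(k + t\right) + 2 = 2 + k + t$)
$\frac{4}{13 + T} + p{\left(U{\left(6 \right)},2 \right)} = \frac{4}{13 - \frac{44}{3}} + \left(2 + 2 + 2\right) = \frac{4}{- \frac{5}{3}} + 6 = 4 \left(- \frac{3}{5}\right) + 6 = - \frac{12}{5} + 6 = \frac{18}{5}$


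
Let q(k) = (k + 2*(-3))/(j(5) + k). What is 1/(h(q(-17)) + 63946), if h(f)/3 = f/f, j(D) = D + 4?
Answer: 1/63949 ≈ 1.5637e-5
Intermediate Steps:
j(D) = 4 + D
q(k) = (-6 + k)/(9 + k) (q(k) = (k + 2*(-3))/((4 + 5) + k) = (k - 6)/(9 + k) = (-6 + k)/(9 + k))
h(f) = 3 (h(f) = 3*(f/f) = 3*1 = 3)
1/(h(q(-17)) + 63946) = 1/(3 + 63946) = 1/63949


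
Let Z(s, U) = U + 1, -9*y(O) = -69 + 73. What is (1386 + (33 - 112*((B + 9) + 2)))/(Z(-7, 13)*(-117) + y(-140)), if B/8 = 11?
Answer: 87021/14746 ≈ 5.9013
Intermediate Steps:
B = 88 (B = 8*11 = 88)
y(O) = -4/9 (y(O) = -(-69 + 73)/9 = -1/9*4 = -4/9)
Z(s, U) = 1 + U
(1386 + (33 - 112*((B + 9) + 2)))/(Z(-7, 13)*(-117) + y(-140)) = (1386 + (33 - 112*((88 + 9) + 2)))/((1 + 13)*(-117) - 4/9) = (1386 + (33 - 112*(97 + 2)))/(14*(-117) - 4/9) = (1386 + (33 - 112*99))/(-1638 - 4/9) = (1386 + (33 - 11088))/(-14746/9) = (1386 - 11055)*(-9/14746) = -9669*(-9/14746) = 87021/14746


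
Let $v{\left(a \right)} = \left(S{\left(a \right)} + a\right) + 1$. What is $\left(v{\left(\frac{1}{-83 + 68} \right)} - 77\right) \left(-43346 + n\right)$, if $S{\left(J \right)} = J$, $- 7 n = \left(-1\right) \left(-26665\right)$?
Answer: $\frac{125653118}{35} \approx 3.5901 \cdot 10^{6}$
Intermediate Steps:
$n = - \frac{26665}{7}$ ($n = - \frac{\left(-1\right) \left(-26665\right)}{7} = \left(- \frac{1}{7}\right) 26665 = - \frac{26665}{7} \approx -3809.3$)
$v{\left(a \right)} = 1 + 2 a$ ($v{\left(a \right)} = \left(a + a\right) + 1 = 2 a + 1 = 1 + 2 a$)
$\left(v{\left(\frac{1}{-83 + 68} \right)} - 77\right) \left(-43346 + n\right) = \left(\left(1 + \frac{2}{-83 + 68}\right) - 77\right) \left(-43346 - \frac{26665}{7}\right) = \left(\left(1 + \frac{2}{-15}\right) - 77\right) \left(- \frac{330087}{7}\right) = \left(\left(1 + 2 \left(- \frac{1}{15}\right)\right) - 77\right) \left(- \frac{330087}{7}\right) = \left(\left(1 - \frac{2}{15}\right) - 77\right) \left(- \frac{330087}{7}\right) = \left(\frac{13}{15} - 77\right) \left(- \frac{330087}{7}\right) = \left(- \frac{1142}{15}\right) \left(- \frac{330087}{7}\right) = \frac{125653118}{35}$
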